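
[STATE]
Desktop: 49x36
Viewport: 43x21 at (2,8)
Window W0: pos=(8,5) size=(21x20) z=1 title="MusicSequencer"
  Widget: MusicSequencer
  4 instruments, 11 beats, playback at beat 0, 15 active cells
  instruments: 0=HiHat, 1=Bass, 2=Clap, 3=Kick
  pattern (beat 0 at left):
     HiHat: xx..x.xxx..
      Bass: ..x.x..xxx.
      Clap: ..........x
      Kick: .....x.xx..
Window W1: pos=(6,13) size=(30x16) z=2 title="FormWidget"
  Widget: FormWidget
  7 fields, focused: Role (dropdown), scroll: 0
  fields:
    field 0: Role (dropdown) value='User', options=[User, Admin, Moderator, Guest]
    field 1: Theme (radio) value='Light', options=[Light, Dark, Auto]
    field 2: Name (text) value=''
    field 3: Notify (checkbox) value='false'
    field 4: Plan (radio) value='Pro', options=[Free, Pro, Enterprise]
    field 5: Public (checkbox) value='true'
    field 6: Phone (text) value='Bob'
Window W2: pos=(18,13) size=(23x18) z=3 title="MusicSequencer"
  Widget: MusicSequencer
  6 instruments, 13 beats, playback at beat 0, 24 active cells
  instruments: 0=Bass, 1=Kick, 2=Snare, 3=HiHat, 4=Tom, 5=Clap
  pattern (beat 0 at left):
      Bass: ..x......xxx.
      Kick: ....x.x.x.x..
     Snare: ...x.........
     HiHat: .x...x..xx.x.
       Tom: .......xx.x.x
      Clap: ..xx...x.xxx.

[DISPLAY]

      ┃      ▼1234567890  ┃                
      ┃ HiHat██··█·███··  ┃                
      ┃  Bass··█·█··███·  ┃                
      ┃  Clap··········█  ┃                
      ┃  Kick·····█·██··  ┃                
    ┏━━━━━━━━━━━┏━━━━━━━━━━━━━━━━━━━━━┓    
    ┃ FormWidget┃ MusicSequencer      ┃    
    ┠───────────┠─────────────────────┨    
    ┃> Role:    ┃      ▼123456789012  ┃    
    ┃  Theme:   ┃  Bass··█······███·  ┃    
    ┃  Name:    ┃  Kick····█·█·█·█··  ┃    
    ┃  Notify:  ┃ Snare···█·········  ┃    
    ┃  Plan:    ┃ HiHat·█···█··██·█·  ┃    
    ┃  Public:  ┃   Tom·······██·█·█  ┃    
    ┃  Phone:   ┃  Clap··██···█·███·  ┃    
    ┃           ┃                     ┃    
    ┃           ┃                     ┃    
    ┃           ┃                     ┃    
    ┃           ┃                     ┃    
    ┃           ┃                     ┃    
    ┗━━━━━━━━━━━┃                     ┃    


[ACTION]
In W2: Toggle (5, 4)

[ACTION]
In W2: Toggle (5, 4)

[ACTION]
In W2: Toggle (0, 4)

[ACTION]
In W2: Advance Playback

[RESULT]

      ┃      ▼1234567890  ┃                
      ┃ HiHat██··█·███··  ┃                
      ┃  Bass··█·█··███·  ┃                
      ┃  Clap··········█  ┃                
      ┃  Kick·····█·██··  ┃                
    ┏━━━━━━━━━━━┏━━━━━━━━━━━━━━━━━━━━━┓    
    ┃ FormWidget┃ MusicSequencer      ┃    
    ┠───────────┠─────────────────────┨    
    ┃> Role:    ┃      0▼23456789012  ┃    
    ┃  Theme:   ┃  Bass··█·█····███·  ┃    
    ┃  Name:    ┃  Kick····█·█·█·█··  ┃    
    ┃  Notify:  ┃ Snare···█·········  ┃    
    ┃  Plan:    ┃ HiHat·█···█··██·█·  ┃    
    ┃  Public:  ┃   Tom·······██·█·█  ┃    
    ┃  Phone:   ┃  Clap··██···█·███·  ┃    
    ┃           ┃                     ┃    
    ┃           ┃                     ┃    
    ┃           ┃                     ┃    
    ┃           ┃                     ┃    
    ┃           ┃                     ┃    
    ┗━━━━━━━━━━━┃                     ┃    


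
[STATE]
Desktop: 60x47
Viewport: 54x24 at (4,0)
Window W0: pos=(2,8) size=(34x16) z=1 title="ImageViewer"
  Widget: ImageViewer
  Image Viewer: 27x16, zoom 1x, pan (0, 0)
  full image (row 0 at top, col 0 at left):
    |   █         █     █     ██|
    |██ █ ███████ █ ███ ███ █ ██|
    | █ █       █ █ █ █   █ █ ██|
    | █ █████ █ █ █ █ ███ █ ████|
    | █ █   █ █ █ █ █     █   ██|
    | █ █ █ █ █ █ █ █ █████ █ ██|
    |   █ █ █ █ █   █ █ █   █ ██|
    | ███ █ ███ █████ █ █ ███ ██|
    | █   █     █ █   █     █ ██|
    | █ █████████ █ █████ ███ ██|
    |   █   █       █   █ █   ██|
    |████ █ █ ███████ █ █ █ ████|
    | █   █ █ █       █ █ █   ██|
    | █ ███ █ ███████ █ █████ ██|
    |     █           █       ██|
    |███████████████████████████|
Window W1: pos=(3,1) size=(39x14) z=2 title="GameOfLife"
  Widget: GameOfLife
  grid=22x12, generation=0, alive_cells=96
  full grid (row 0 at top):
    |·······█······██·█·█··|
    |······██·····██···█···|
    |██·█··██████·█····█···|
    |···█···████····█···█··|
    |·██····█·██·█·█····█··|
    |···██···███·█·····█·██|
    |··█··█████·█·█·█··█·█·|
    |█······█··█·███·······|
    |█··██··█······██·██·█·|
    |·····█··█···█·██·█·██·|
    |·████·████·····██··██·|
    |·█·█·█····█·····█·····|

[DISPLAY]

                                                      
━━━━━━━━━━━━━━━━━━━━━━━━━━━━━━━━━━━━━┓                
 GameOfLife                          ┃                
─────────────────────────────────────┨                
Gen: 0                               ┃                
······██·····██···█···               ┃                
██·█··██████·█····█···               ┃                
···█···████····█···█··               ┃                
·██····█·██·█·█····█··               ┃                
···██···███·█·····█·██               ┃                
··█··█████·█·█·█··█·█·               ┃                
█······█··█·███·······               ┃                
█··██··█······██·██·█·               ┃                
·····█··█···█·██·█·██·               ┃                
━━━━━━━━━━━━━━━━━━━━━━━━━━━━━━━━━━━━━┛                
█ █   █ █ █ █ █     █   ██     ┃                      
█ █ █ █ █ █ █ █ █████ █ ██     ┃                      
  █ █ █ █ █   █ █ █   █ ██     ┃                      
███ █ ███ █████ █ █ ███ ██     ┃                      
█   █     █ █   █     █ ██     ┃                      
█ █████████ █ █████ ███ ██     ┃                      
  █   █       █   █ █   ██     ┃                      
███ █ █ ███████ █ █ █ ████     ┃                      
━━━━━━━━━━━━━━━━━━━━━━━━━━━━━━━┛                      


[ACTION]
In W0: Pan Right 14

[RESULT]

                                                      
━━━━━━━━━━━━━━━━━━━━━━━━━━━━━━━━━━━━━┓                
 GameOfLife                          ┃                
─────────────────────────────────────┨                
Gen: 0                               ┃                
······██·····██···█···               ┃                
██·█··██████·█····█···               ┃                
···█···████····█···█··               ┃                
·██····█·██·█·█····█··               ┃                
···██···███·█·····█·██               ┃                
··█··█████·█·█·█··█·█·               ┃                
█······█··█·███·······               ┃                
█··██··█······██·██·█·               ┃                
·····█··█···█·██·█·██·               ┃                
━━━━━━━━━━━━━━━━━━━━━━━━━━━━━━━━━━━━━┛                
█     █   ██                   ┃                      
█ █████ █ ██                   ┃                      
█ █ █   █ ██                   ┃                      
█ █ █ ███ ██                   ┃                      
  █     █ ██                   ┃                      
█████ ███ ██                   ┃                      
█   █ █   ██                   ┃                      
█ █ █ █ ████                   ┃                      
━━━━━━━━━━━━━━━━━━━━━━━━━━━━━━━┛                      


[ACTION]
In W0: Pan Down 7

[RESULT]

                                                      
━━━━━━━━━━━━━━━━━━━━━━━━━━━━━━━━━━━━━┓                
 GameOfLife                          ┃                
─────────────────────────────────────┨                
Gen: 0                               ┃                
······██·····██···█···               ┃                
██·█··██████·█····█···               ┃                
···█···████····█···█··               ┃                
·██····█·██·█·█····█··               ┃                
···██···███·█·····█·██               ┃                
··█··█████·█·█·█··█·█·               ┃                
█······█··█·███·······               ┃                
█··██··█······██·██·█·               ┃                
·····█··█···█·██·█·██·               ┃                
━━━━━━━━━━━━━━━━━━━━━━━━━━━━━━━━━━━━━┛                
█ █ █ █ ████                   ┃                      
  █ █ █   ██                   ┃                      
█ █ █████ ██                   ┃                      
  █       ██                   ┃                      
████████████                   ┃                      
                               ┃                      
                               ┃                      
                               ┃                      
━━━━━━━━━━━━━━━━━━━━━━━━━━━━━━━┛                      


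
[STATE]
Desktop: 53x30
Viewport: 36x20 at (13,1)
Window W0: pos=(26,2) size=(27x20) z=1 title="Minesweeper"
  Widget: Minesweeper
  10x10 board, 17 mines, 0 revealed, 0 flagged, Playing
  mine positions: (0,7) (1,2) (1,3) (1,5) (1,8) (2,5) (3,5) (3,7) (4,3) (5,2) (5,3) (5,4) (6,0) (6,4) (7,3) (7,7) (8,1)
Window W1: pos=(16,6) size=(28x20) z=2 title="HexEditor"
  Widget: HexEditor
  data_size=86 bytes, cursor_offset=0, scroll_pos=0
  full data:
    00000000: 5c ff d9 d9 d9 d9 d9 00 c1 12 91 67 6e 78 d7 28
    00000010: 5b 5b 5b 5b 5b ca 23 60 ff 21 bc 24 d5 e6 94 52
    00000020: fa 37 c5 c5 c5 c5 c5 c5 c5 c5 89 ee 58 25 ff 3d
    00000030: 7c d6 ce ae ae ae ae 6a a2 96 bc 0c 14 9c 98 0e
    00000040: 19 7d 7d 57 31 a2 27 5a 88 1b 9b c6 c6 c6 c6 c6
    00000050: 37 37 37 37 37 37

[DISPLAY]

                                    
             ┏━━━━━━━━━━━━━━━━━━━━━━
             ┃ Minesweeper          
             ┠──────────────────────
             ┃■■■■■■■■■■            
   ┏━━━━━━━━━━━━━━━━━━━━━━━━━━┓     
   ┃ HexEditor                ┃     
   ┠──────────────────────────┨     
   ┃00000000  5C ff d9 d9 d9 d┃     
   ┃00000010  5b 5b 5b 5b 5b c┃     
   ┃00000020  fa 37 c5 c5 c5 c┃     
   ┃00000030  7c d6 ce ae ae a┃     
   ┃00000040  19 7d 7d 57 31 a┃     
   ┃00000050  37 37 37 37 37 3┃     
   ┃                          ┃     
   ┃                          ┃     
   ┃                          ┃     
   ┃                          ┃     
   ┃                          ┃     
   ┃                          ┃     


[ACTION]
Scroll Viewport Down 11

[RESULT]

   ┃00000010  5b 5b 5b 5b 5b c┃     
   ┃00000020  fa 37 c5 c5 c5 c┃     
   ┃00000030  7c d6 ce ae ae a┃     
   ┃00000040  19 7d 7d 57 31 a┃     
   ┃00000050  37 37 37 37 37 3┃     
   ┃                          ┃     
   ┃                          ┃     
   ┃                          ┃     
   ┃                          ┃     
   ┃                          ┃     
   ┃                          ┃     
   ┃                          ┃━━━━━
   ┃                          ┃     
   ┃                          ┃     
   ┃                          ┃     
   ┗━━━━━━━━━━━━━━━━━━━━━━━━━━┛     
                                    
                                    
                                    
                                    


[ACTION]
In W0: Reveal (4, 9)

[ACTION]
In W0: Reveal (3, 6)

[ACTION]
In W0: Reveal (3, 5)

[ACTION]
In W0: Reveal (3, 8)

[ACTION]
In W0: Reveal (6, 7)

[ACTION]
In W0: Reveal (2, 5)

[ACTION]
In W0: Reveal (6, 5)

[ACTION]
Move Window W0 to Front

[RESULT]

   ┃00000010 ┃■■✹✹✹2                
   ┃00000020 ┃✹■■■✹2111             
   ┃00000030 ┃■■■✹211✹1             
   ┃00000040 ┃■✹211 111             
   ┃00000050 ┃■■1                   
   ┃         ┃                      
   ┃         ┃                      
   ┃         ┃                      
   ┃         ┃                      
   ┃         ┃                      
   ┃         ┃                      
   ┃         ┗━━━━━━━━━━━━━━━━━━━━━━
   ┃                          ┃     
   ┃                          ┃     
   ┃                          ┃     
   ┗━━━━━━━━━━━━━━━━━━━━━━━━━━┛     
                                    
                                    
                                    
                                    


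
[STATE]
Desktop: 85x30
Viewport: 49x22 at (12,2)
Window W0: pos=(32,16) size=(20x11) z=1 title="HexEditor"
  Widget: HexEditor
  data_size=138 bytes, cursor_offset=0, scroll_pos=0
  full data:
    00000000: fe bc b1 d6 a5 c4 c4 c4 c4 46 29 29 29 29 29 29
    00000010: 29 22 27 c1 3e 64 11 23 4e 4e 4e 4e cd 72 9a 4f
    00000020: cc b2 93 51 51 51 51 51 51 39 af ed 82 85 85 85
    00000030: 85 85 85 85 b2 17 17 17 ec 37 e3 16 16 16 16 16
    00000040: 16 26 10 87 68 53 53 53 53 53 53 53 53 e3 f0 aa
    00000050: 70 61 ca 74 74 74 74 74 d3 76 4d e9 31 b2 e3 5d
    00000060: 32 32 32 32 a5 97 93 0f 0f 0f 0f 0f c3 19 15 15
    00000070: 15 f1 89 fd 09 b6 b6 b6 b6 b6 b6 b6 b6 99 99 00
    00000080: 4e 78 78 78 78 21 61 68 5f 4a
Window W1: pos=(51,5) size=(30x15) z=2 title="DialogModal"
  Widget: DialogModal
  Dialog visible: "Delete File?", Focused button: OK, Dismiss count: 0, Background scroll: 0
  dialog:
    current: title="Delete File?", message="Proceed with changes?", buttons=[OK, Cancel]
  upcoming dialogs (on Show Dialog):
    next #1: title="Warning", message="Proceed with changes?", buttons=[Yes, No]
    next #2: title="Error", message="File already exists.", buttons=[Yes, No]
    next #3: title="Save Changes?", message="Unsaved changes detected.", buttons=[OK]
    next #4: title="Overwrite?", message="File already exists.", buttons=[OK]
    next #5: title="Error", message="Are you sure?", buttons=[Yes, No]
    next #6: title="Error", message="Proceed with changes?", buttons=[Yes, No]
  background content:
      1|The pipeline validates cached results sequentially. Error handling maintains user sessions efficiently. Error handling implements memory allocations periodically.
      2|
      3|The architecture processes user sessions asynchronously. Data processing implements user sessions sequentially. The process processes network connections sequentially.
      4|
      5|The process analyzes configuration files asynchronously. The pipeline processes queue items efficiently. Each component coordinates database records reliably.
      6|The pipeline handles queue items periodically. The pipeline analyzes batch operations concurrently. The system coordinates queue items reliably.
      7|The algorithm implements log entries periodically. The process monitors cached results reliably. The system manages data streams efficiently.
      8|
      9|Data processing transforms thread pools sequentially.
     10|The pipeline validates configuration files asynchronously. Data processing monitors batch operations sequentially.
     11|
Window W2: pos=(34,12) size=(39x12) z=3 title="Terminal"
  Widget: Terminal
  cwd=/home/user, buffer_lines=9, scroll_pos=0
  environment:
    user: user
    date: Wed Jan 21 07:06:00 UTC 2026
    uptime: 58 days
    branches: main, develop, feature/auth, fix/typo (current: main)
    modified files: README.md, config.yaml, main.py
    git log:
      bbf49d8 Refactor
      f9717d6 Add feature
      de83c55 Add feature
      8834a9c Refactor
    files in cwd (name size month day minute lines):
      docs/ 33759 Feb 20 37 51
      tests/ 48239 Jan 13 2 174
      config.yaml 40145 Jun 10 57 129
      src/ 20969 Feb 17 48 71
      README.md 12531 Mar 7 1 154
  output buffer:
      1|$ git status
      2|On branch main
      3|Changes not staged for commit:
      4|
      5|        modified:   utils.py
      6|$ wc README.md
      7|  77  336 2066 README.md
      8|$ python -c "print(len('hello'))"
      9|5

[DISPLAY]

                                                 
                                                 
                                                 
                                       ┏━━━━━━━━━
                                       ┃ DialogMo
                                       ┠─────────
                                       ┃The pipel
                                       ┃         
                                       ┃The archi
                                       ┃  ┌──────
                      ┏━━━━━━━━━━━━━━━━━━━━━━━━━━
                      ┃ Terminal                 
                      ┠──────────────────────────
                      ┃$ git status              
                    ┏━┃On branch main            
                    ┃ ┃Changes not staged for com
                    ┠─┃                          
                    ┃0┃        modified:   utils.
                    ┃0┃$ wc README.md            
                    ┃0┃  77  336 2066 README.md  
                    ┃0┃$ python -c "print(len('he
                    ┃0┗━━━━━━━━━━━━━━━━━━━━━━━━━━


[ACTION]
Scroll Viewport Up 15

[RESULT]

                                                 
                                                 
                                                 
                                                 
                                                 
                                       ┏━━━━━━━━━
                                       ┃ DialogMo
                                       ┠─────────
                                       ┃The pipel
                                       ┃         
                                       ┃The archi
                                       ┃  ┌──────
                      ┏━━━━━━━━━━━━━━━━━━━━━━━━━━
                      ┃ Terminal                 
                      ┠──────────────────────────
                      ┃$ git status              
                    ┏━┃On branch main            
                    ┃ ┃Changes not staged for com
                    ┠─┃                          
                    ┃0┃        modified:   utils.
                    ┃0┃$ wc README.md            
                    ┃0┃  77  336 2066 README.md  


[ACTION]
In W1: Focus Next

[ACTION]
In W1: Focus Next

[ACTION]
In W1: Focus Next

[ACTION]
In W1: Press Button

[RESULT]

                                                 
                                                 
                                                 
                                                 
                                                 
                                       ┏━━━━━━━━━
                                       ┃ DialogMo
                                       ┠─────────
                                       ┃The pipel
                                       ┃         
                                       ┃The archi
                                       ┃         
                      ┏━━━━━━━━━━━━━━━━━━━━━━━━━━
                      ┃ Terminal                 
                      ┠──────────────────────────
                      ┃$ git status              
                    ┏━┃On branch main            
                    ┃ ┃Changes not staged for com
                    ┠─┃                          
                    ┃0┃        modified:   utils.
                    ┃0┃$ wc README.md            
                    ┃0┃  77  336 2066 README.md  


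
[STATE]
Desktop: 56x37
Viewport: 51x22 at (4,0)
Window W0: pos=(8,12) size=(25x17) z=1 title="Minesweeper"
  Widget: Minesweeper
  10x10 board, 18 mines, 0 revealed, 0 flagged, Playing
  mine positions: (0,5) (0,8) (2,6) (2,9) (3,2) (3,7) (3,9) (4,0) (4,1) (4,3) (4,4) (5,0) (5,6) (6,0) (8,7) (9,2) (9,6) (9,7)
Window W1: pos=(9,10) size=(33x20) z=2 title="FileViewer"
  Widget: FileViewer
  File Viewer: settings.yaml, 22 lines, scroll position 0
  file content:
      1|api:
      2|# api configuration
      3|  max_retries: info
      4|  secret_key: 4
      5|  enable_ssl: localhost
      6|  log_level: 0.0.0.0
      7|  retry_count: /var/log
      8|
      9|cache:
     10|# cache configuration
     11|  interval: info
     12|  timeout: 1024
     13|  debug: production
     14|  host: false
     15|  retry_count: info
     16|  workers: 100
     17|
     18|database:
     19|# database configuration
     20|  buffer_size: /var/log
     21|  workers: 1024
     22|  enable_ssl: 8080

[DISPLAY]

                                                   
                                                   
                                                   
                                                   
                                                   
                                                   
                                                   
                                                   
                                                   
                                                   
     ┏━━━━━━━━━━━━━━━━━━━━━━━━━━━━━━━┓             
     ┃ FileViewer                    ┃             
    ┏┠───────────────────────────────┨             
    ┃┃api:                          ▲┃             
    ┠┃# api configuration           █┃             
    ┃┃  max_retries: info           ░┃             
    ┃┃  secret_key: 4               ░┃             
    ┃┃  enable_ssl: localhost       ░┃             
    ┃┃  log_level: 0.0.0.0          ░┃             
    ┃┃  retry_count: /var/log       ░┃             
    ┃┃                              ░┃             
    ┃┃cache:                        ░┃             


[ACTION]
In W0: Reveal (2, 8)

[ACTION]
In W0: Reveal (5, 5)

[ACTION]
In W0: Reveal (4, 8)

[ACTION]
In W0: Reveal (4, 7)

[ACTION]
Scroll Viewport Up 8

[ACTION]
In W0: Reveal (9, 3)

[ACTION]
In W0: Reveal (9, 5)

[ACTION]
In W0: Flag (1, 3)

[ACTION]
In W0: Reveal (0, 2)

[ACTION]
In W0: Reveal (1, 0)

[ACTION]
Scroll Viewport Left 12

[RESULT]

                                                   
                                                   
                                                   
                                                   
                                                   
                                                   
                                                   
                                                   
                                                   
                                                   
         ┏━━━━━━━━━━━━━━━━━━━━━━━━━━━━━━━┓         
         ┃ FileViewer                    ┃         
        ┏┠───────────────────────────────┨         
        ┃┃api:                          ▲┃         
        ┠┃# api configuration           █┃         
        ┃┃  max_retries: info           ░┃         
        ┃┃  secret_key: 4               ░┃         
        ┃┃  enable_ssl: localhost       ░┃         
        ┃┃  log_level: 0.0.0.0          ░┃         
        ┃┃  retry_count: /var/log       ░┃         
        ┃┃                              ░┃         
        ┃┃cache:                        ░┃         


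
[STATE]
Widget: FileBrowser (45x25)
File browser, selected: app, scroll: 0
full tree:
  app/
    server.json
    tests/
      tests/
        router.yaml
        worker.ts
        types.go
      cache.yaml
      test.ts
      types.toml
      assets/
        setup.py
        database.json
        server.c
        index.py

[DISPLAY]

> [-] app/                                   
    server.json                              
    [+] tests/                               
                                             
                                             
                                             
                                             
                                             
                                             
                                             
                                             
                                             
                                             
                                             
                                             
                                             
                                             
                                             
                                             
                                             
                                             
                                             
                                             
                                             
                                             


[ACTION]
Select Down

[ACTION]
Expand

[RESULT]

  [-] app/                                   
  > server.json                              
    [+] tests/                               
                                             
                                             
                                             
                                             
                                             
                                             
                                             
                                             
                                             
                                             
                                             
                                             
                                             
                                             
                                             
                                             
                                             
                                             
                                             
                                             
                                             
                                             


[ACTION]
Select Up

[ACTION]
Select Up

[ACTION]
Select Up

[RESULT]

> [-] app/                                   
    server.json                              
    [+] tests/                               
                                             
                                             
                                             
                                             
                                             
                                             
                                             
                                             
                                             
                                             
                                             
                                             
                                             
                                             
                                             
                                             
                                             
                                             
                                             
                                             
                                             
                                             


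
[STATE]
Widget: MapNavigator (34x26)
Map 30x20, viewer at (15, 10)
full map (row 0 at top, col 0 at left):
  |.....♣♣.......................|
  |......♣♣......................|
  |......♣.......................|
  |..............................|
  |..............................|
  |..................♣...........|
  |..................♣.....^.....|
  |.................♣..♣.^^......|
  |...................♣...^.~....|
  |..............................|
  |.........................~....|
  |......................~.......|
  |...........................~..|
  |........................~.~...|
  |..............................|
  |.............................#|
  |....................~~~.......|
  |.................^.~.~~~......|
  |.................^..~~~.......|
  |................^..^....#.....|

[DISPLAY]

                                  
                                  
                                  
  .....♣♣.......................  
  ......♣♣......................  
  ......♣.......................  
  ..............................  
  ..............................  
  ..................♣...........  
  ..................♣.....^.....  
  .................♣..♣.^^......  
  ...................♣...^.~....  
  ..............................  
  ...............@.........~....  
  ......................~.......  
  ...........................~..  
  ........................~.~...  
  ..............................  
  .............................#  
  ....................~~~.......  
  .................^.~.~~~......  
  .................^..~~~.......  
  ................^..^....#.....  
                                  
                                  
                                  


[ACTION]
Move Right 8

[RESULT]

                                  
                                  
                                  
♣.......................          
♣♣......................          
♣.......................          
........................          
........................          
............♣...........          
............♣.....^.....          
...........♣..♣.^^......          
.............♣...^.~....          
........................          
.................@.~....          
................~.......          
.....................~..          
..................~.~...          
........................          
.......................#          
..............~~~.......          
...........^.~.~~~......          
...........^..~~~.......          
..........^..^....#.....          
                                  
                                  
                                  


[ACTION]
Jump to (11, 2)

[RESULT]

                                  
                                  
                                  
                                  
                                  
                                  
                                  
                                  
                                  
                                  
                                  
      .....♣♣.....................
      ......♣♣....................
      ......♣....@................
      ............................
      ............................
      ..................♣.........
      ..................♣.....^...
      .................♣..♣.^^....
      ...................♣...^.~..
      ............................
      .........................~..
      ......................~.....
      ...........................~
      ........................~.~.
      ............................


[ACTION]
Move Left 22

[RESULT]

                                  
                                  
                                  
                                  
                                  
                                  
                                  
                                  
                                  
                                  
                                  
                 .....♣♣..........
                 ......♣♣.........
                 @.....♣..........
                 .................
                 .................
                 .................
                 .................
                 .................
                 .................
                 .................
                 .................
                 .................
                 .................
                 .................
                 .................


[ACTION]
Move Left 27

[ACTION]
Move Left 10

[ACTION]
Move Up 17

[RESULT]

                                  
                                  
                                  
                                  
                                  
                                  
                                  
                                  
                                  
                                  
                                  
                                  
                                  
                 @....♣♣..........
                 ......♣♣.........
                 ......♣..........
                 .................
                 .................
                 .................
                 .................
                 .................
                 .................
                 .................
                 .................
                 .................
                 .................


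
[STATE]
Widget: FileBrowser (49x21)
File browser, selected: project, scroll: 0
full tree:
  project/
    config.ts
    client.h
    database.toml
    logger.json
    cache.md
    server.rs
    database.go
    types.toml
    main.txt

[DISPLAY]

> [-] project/                                   
    config.ts                                    
    client.h                                     
    database.toml                                
    logger.json                                  
    cache.md                                     
    server.rs                                    
    database.go                                  
    types.toml                                   
    main.txt                                     
                                                 
                                                 
                                                 
                                                 
                                                 
                                                 
                                                 
                                                 
                                                 
                                                 
                                                 


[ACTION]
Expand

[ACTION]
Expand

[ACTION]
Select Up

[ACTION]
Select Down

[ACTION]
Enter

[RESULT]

  [-] project/                                   
  > config.ts                                    
    client.h                                     
    database.toml                                
    logger.json                                  
    cache.md                                     
    server.rs                                    
    database.go                                  
    types.toml                                   
    main.txt                                     
                                                 
                                                 
                                                 
                                                 
                                                 
                                                 
                                                 
                                                 
                                                 
                                                 
                                                 


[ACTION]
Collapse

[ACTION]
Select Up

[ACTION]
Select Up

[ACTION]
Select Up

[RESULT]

> [-] project/                                   
    config.ts                                    
    client.h                                     
    database.toml                                
    logger.json                                  
    cache.md                                     
    server.rs                                    
    database.go                                  
    types.toml                                   
    main.txt                                     
                                                 
                                                 
                                                 
                                                 
                                                 
                                                 
                                                 
                                                 
                                                 
                                                 
                                                 
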